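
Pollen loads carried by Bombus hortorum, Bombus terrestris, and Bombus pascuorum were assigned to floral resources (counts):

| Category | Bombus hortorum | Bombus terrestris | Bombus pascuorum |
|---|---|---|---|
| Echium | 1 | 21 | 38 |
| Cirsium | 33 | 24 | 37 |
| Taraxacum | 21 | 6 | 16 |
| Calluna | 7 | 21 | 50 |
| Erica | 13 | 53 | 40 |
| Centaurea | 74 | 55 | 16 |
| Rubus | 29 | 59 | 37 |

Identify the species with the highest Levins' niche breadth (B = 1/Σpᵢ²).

Proportions for Bombus hortorum (n=178): 1/178=0.0056, 33/178=0.1854, 21/178=0.1180, 7/178=0.0393, 13/178=0.0730, 74/178=0.4157, 29/178=0.1629
Proportions for Bombus terrestris (n=239): 21/239=0.0879, 24/239=0.1004, 6/239=0.0251, 21/239=0.0879, 53/239=0.2218, 55/239=0.2301, 59/239=0.2469
Proportions for Bombus pascuorum (n=234): 38/234=0.1624, 37/234=0.1581, 16/234=0.0684, 50/234=0.2137, 40/234=0.1709, 16/234=0.0684, 37/234=0.1581
Σp_hortᵢ² = 0.0056² + 0.1854² + 0.1180² + 0.0393² + 0.0730² + 0.4157² + 0.1629² = 0.000031 + 0.034373 + 0.013924 + 0.001544 + 0.005329 + 0.172806 + 0.026536 = 0.254543
B_hort = 1 / 0.254543 = 3.9286
Σp_terrᵢ² = 0.0879² + 0.1004² + 0.0251² + 0.0879² + 0.2218² + 0.2301² + 0.2469² = 0.007726 + 0.010080 + 0.000630 + 0.007726 + 0.049195 + 0.052946 + 0.060960 = 0.189263
B_terr = 1 / 0.189263 = 5.2837
Σp_pascᵢ² = 0.1624² + 0.1581² + 0.0684² + 0.2137² + 0.1709² + 0.0684² + 0.1581² = 0.026374 + 0.024996 + 0.004679 + 0.045668 + 0.029207 + 0.004679 + 0.024996 = 0.160599
B_pasc = 1 / 0.160599 = 6.2267
Highest B → broadest niche (most generalist): Bombus pascuorum (B = 6.23).

Bombus pascuorum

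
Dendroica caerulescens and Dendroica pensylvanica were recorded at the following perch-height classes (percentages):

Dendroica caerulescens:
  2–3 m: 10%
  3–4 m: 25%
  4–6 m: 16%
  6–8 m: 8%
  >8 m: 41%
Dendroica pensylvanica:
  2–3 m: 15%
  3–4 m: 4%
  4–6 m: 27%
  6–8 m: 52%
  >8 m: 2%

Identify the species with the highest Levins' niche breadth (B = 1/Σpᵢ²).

Dendroica caerulescens

Convert percentages to proportions (divide by 100).
Σp_caerᵢ² = 0.10² + 0.25² + 0.16² + 0.08² + 0.41² = 0.0100 + 0.0625 + 0.0256 + 0.0064 + 0.1681 = 0.2726
B_caer = 1 / 0.2726 = 3.6684
Σp_pensᵢ² = 0.15² + 0.04² + 0.27² + 0.52² + 0.02² = 0.0225 + 0.0016 + 0.0729 + 0.2704 + 0.0004 = 0.3678
B_pens = 1 / 0.3678 = 2.7189
Highest B → broadest niche (most generalist): Dendroica caerulescens (B = 3.67).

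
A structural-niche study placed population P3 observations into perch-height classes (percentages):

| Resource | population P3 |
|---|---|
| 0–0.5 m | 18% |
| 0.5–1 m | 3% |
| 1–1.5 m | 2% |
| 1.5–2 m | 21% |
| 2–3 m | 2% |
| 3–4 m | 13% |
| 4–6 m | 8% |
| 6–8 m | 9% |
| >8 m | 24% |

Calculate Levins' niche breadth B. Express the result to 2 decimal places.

5.98

Convert percentages to proportions (divide by 100).
Σpᵢ² = 0.18² + 0.03² + 0.02² + 0.21² + 0.02² + 0.13² + 0.08² + 0.09² + 0.24² = 0.0324 + 0.0009 + 0.0004 + 0.0441 + 0.0004 + 0.0169 + 0.0064 + 0.0081 + 0.0576 = 0.1672
B = 1 / 0.1672 = 5.9809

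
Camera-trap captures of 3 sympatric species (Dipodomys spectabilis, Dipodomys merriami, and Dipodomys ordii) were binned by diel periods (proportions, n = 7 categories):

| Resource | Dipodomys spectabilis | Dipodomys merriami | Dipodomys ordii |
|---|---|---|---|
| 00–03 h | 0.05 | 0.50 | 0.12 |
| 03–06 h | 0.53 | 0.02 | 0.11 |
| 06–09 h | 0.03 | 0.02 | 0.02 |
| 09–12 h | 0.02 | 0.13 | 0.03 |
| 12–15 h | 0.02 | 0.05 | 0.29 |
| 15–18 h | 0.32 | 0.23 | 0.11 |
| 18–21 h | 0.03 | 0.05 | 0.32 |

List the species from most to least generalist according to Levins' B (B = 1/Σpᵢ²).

Dipodomys ordii > Dipodomys merriami > Dipodomys spectabilis

Σp_specᵢ² = 0.05² + 0.53² + 0.03² + 0.02² + 0.02² + 0.32² + 0.03² = 0.0025 + 0.2809 + 0.0009 + 0.0004 + 0.0004 + 0.1024 + 0.0009 = 0.3884
B_spec = 1 / 0.3884 = 2.5747
Σp_merrᵢ² = 0.50² + 0.02² + 0.02² + 0.13² + 0.05² + 0.23² + 0.05² = 0.2500 + 0.0004 + 0.0004 + 0.0169 + 0.0025 + 0.0529 + 0.0025 = 0.3256
B_merr = 1 / 0.3256 = 3.0713
Σp_ordiᵢ² = 0.12² + 0.11² + 0.02² + 0.03² + 0.29² + 0.11² + 0.32² = 0.0144 + 0.0121 + 0.0004 + 0.0009 + 0.0841 + 0.0121 + 0.1024 = 0.2264
B_ordi = 1 / 0.2264 = 4.4170
Ranking by B (broadest → narrowest): Dipodomys ordii (4.42) > Dipodomys merriami (3.07) > Dipodomys spectabilis (2.57)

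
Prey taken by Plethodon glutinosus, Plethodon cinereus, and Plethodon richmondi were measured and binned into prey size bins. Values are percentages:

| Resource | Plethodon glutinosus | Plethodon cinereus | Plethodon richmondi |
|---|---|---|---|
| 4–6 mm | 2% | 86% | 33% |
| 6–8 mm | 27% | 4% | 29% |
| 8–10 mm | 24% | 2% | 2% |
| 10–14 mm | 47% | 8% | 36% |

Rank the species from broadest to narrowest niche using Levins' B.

Convert percentages to proportions (divide by 100).
Σp_glutᵢ² = 0.02² + 0.27² + 0.24² + 0.47² = 0.0004 + 0.0729 + 0.0576 + 0.2209 = 0.3518
B_glut = 1 / 0.3518 = 2.8425
Σp_cineᵢ² = 0.86² + 0.04² + 0.02² + 0.08² = 0.7396 + 0.0016 + 0.0004 + 0.0064 = 0.7480
B_cine = 1 / 0.7480 = 1.3369
Σp_richᵢ² = 0.33² + 0.29² + 0.02² + 0.36² = 0.1089 + 0.0841 + 0.0004 + 0.1296 = 0.3230
B_rich = 1 / 0.3230 = 3.0960
Ranking by B (broadest → narrowest): Plethodon richmondi (3.10) > Plethodon glutinosus (2.84) > Plethodon cinereus (1.34)

Plethodon richmondi > Plethodon glutinosus > Plethodon cinereus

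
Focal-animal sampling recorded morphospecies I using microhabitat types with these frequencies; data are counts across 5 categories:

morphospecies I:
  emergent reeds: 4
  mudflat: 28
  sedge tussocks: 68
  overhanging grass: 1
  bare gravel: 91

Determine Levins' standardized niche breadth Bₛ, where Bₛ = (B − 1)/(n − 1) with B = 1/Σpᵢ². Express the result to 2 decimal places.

0.42

Proportions for morphospecies I (n=192): 4/192=0.0208, 28/192=0.1458, 68/192=0.3542, 1/192=0.0052, 91/192=0.4740
Σpᵢ² = 0.0208² + 0.1458² + 0.3542² + 0.0052² + 0.4740² = 0.000433 + 0.021258 + 0.125458 + 0.000027 + 0.224676 = 0.371852
B = 1 / 0.371852 = 2.6892
Bₛ = (B − 1)/(n − 1) = (2.6892 − 1)/(5 − 1) = 1.6892/4 = 0.4223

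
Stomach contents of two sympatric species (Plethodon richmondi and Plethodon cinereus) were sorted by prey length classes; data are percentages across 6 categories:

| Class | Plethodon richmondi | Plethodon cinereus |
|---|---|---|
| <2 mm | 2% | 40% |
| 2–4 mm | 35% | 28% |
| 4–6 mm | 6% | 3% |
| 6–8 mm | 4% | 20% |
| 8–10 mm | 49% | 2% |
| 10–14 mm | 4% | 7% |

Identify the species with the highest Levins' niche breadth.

Plethodon cinereus

Convert percentages to proportions (divide by 100).
Σp_richᵢ² = 0.02² + 0.35² + 0.06² + 0.04² + 0.49² + 0.04² = 0.0004 + 0.1225 + 0.0036 + 0.0016 + 0.2401 + 0.0016 = 0.3698
B_rich = 1 / 0.3698 = 2.7042
Σp_cineᵢ² = 0.40² + 0.28² + 0.03² + 0.20² + 0.02² + 0.07² = 0.1600 + 0.0784 + 0.0009 + 0.0400 + 0.0004 + 0.0049 = 0.2846
B_cine = 1 / 0.2846 = 3.5137
Highest B → broadest niche (most generalist): Plethodon cinereus (B = 3.51).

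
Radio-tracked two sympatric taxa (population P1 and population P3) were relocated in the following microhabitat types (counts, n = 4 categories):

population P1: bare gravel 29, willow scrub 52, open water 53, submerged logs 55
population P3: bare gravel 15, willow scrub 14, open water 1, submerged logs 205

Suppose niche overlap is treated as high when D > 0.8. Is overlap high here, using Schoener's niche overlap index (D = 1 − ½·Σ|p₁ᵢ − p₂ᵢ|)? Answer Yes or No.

Proportions for population P1 (n=189): 29/189=0.1534, 52/189=0.2751, 53/189=0.2804, 55/189=0.2910
Proportions for population P3 (n=235): 15/235=0.0638, 14/235=0.0596, 1/235=0.0043, 205/235=0.8723
Σ|p₁ᵢ − p₂ᵢ| = 0.0896 + 0.2155 + 0.2761 + 0.5813 = 1.1625
D = 1 − ½ × 1.1625 = 1 − 0.58125 = 0.41875
D = 0.41875 < 0.8 → No.

No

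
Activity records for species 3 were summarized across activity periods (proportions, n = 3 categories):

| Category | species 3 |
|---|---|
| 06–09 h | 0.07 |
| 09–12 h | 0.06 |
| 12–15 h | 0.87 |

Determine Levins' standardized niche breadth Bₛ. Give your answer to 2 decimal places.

Σpᵢ² = 0.07² + 0.06² + 0.87² = 0.0049 + 0.0036 + 0.7569 = 0.7654
B = 1 / 0.7654 = 1.3065
Bₛ = (B − 1)/(n − 1) = (1.3065 − 1)/(3 − 1) = 0.3065/2 = 0.1533

0.15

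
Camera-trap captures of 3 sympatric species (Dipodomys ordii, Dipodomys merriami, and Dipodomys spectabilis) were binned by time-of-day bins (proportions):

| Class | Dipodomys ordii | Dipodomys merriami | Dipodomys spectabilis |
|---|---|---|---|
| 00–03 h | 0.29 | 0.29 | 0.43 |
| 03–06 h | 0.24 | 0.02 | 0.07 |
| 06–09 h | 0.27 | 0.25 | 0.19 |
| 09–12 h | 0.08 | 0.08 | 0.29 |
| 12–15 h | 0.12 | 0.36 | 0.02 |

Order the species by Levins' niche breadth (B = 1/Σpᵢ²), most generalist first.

Dipodomys ordii > Dipodomys merriami > Dipodomys spectabilis

Σp_ordiᵢ² = 0.29² + 0.24² + 0.27² + 0.08² + 0.12² = 0.0841 + 0.0576 + 0.0729 + 0.0064 + 0.0144 = 0.2354
B_ordi = 1 / 0.2354 = 4.2481
Σp_merrᵢ² = 0.29² + 0.02² + 0.25² + 0.08² + 0.36² = 0.0841 + 0.0004 + 0.0625 + 0.0064 + 0.1296 = 0.2830
B_merr = 1 / 0.2830 = 3.5336
Σp_specᵢ² = 0.43² + 0.07² + 0.19² + 0.29² + 0.02² = 0.1849 + 0.0049 + 0.0361 + 0.0841 + 0.0004 = 0.3104
B_spec = 1 / 0.3104 = 3.2216
Ranking by B (broadest → narrowest): Dipodomys ordii (4.25) > Dipodomys merriami (3.53) > Dipodomys spectabilis (3.22)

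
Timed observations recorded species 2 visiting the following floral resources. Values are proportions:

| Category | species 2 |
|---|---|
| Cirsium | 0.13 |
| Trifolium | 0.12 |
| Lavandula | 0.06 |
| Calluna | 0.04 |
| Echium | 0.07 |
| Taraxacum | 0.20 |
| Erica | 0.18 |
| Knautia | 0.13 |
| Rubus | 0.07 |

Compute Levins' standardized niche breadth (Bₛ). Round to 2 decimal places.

0.80

Σpᵢ² = 0.13² + 0.12² + 0.06² + 0.04² + 0.07² + 0.20² + 0.18² + 0.13² + 0.07² = 0.0169 + 0.0144 + 0.0036 + 0.0016 + 0.0049 + 0.0400 + 0.0324 + 0.0169 + 0.0049 = 0.1356
B = 1 / 0.1356 = 7.3746
Bₛ = (B − 1)/(n − 1) = (7.3746 − 1)/(9 − 1) = 6.3746/8 = 0.7968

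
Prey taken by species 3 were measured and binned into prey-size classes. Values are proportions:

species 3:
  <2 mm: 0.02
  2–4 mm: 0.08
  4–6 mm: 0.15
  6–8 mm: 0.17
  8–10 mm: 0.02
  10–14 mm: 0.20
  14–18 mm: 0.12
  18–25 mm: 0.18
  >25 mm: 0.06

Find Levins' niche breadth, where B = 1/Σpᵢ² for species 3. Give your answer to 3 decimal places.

Σpᵢ² = 0.02² + 0.08² + 0.15² + 0.17² + 0.02² + 0.20² + 0.12² + 0.18² + 0.06² = 0.0004 + 0.0064 + 0.0225 + 0.0289 + 0.0004 + 0.0400 + 0.0144 + 0.0324 + 0.0036 = 0.1490
B = 1 / 0.1490 = 6.71141

6.711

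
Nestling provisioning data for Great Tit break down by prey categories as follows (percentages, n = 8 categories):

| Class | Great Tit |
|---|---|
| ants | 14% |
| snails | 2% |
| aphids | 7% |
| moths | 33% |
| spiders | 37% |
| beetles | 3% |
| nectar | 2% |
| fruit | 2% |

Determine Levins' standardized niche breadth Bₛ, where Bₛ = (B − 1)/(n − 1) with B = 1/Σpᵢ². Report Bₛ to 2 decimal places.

Convert percentages to proportions (divide by 100).
Σpᵢ² = 0.14² + 0.02² + 0.07² + 0.33² + 0.37² + 0.03² + 0.02² + 0.02² = 0.0196 + 0.0004 + 0.0049 + 0.1089 + 0.1369 + 0.0009 + 0.0004 + 0.0004 = 0.2724
B = 1 / 0.2724 = 3.6711
Bₛ = (B − 1)/(n − 1) = (3.6711 − 1)/(8 − 1) = 2.6711/7 = 0.3816

0.38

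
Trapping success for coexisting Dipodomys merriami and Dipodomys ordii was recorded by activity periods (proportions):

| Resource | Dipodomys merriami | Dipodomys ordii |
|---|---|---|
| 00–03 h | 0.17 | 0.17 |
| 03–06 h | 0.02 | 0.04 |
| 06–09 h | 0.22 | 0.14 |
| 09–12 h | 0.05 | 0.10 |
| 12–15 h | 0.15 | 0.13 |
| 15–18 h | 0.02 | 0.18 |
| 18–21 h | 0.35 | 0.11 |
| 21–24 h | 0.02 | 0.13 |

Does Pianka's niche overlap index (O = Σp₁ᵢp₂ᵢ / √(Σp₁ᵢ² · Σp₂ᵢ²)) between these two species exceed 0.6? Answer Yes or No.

Yes

Σ p₁ᵢp₂ᵢ = 0.0289 + 0.0008 + 0.0308 + 0.0050 + 0.0195 + 0.0036 + 0.0385 + 0.0026 = 0.1297
Σp_1ᵢ² = 0.17² + 0.02² + 0.22² + 0.05² + 0.15² + 0.02² + 0.35² + 0.02² = 0.0289 + 0.0004 + 0.0484 + 0.0025 + 0.0225 + 0.0004 + 0.1225 + 0.0004 = 0.2260
Σp_2ᵢ² = 0.17² + 0.04² + 0.14² + 0.10² + 0.13² + 0.18² + 0.11² + 0.13² = 0.0289 + 0.0016 + 0.0196 + 0.0100 + 0.0169 + 0.0324 + 0.0121 + 0.0169 = 0.1384
O = 0.1297 / √(0.2260 × 0.1384) = 0.1297 / 0.17686 = 0.7333
O = 0.7333 > 0.6 → Yes.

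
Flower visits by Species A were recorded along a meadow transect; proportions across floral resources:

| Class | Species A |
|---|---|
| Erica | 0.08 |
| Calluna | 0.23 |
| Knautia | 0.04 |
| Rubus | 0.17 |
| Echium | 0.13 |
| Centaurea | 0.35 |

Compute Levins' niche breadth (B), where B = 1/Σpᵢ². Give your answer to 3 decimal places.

Σpᵢ² = 0.08² + 0.23² + 0.04² + 0.17² + 0.13² + 0.35² = 0.0064 + 0.0529 + 0.0016 + 0.0289 + 0.0169 + 0.1225 = 0.2292
B = 1 / 0.2292 = 4.36300

4.363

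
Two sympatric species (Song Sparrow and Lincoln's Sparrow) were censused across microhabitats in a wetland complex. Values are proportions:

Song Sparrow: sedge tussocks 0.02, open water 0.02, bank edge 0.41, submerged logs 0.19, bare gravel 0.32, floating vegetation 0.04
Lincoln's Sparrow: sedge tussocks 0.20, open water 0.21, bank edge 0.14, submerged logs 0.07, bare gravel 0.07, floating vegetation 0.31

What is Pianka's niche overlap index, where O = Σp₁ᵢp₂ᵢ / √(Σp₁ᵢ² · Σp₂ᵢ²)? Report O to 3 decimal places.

Σ p₁ᵢp₂ᵢ = 0.0040 + 0.0042 + 0.0574 + 0.0133 + 0.0224 + 0.0124 = 0.1137
Σp_1ᵢ² = 0.02² + 0.02² + 0.41² + 0.19² + 0.32² + 0.04² = 0.0004 + 0.0004 + 0.1681 + 0.0361 + 0.1024 + 0.0016 = 0.3090
Σp_2ᵢ² = 0.20² + 0.21² + 0.14² + 0.07² + 0.07² + 0.31² = 0.0400 + 0.0441 + 0.0196 + 0.0049 + 0.0049 + 0.0961 = 0.2096
O = 0.1137 / √(0.3090 × 0.2096) = 0.1137 / 0.254492 = 0.44677

0.447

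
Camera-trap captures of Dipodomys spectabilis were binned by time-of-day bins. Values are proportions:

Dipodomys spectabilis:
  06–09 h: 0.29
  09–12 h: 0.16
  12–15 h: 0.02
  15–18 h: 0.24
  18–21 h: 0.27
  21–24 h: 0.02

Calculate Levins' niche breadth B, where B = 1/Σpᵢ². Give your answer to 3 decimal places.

Σpᵢ² = 0.29² + 0.16² + 0.02² + 0.24² + 0.27² + 0.02² = 0.0841 + 0.0256 + 0.0004 + 0.0576 + 0.0729 + 0.0004 = 0.2410
B = 1 / 0.2410 = 4.14938

4.149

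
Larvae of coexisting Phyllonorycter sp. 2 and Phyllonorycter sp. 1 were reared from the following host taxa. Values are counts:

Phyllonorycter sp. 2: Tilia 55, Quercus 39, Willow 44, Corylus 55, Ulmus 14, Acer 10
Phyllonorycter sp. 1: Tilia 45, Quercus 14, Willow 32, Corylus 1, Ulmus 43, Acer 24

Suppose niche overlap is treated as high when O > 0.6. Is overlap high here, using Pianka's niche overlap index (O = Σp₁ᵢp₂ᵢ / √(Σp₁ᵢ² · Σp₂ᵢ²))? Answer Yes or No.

Yes

Proportions for Phyllonorycter sp. 2 (n=217): 55/217=0.2535, 39/217=0.1797, 44/217=0.2028, 55/217=0.2535, 14/217=0.0645, 10/217=0.0461
Proportions for Phyllonorycter sp. 1 (n=159): 45/159=0.2830, 14/159=0.0881, 32/159=0.2013, 1/159=0.0063, 43/159=0.2704, 24/159=0.1509
Σ p₁ᵢp₂ᵢ = 0.071741 + 0.015832 + 0.040824 + 0.001597 + 0.017441 + 0.006956 = 0.154391
Σp_1ᵢ² = 0.2535² + 0.1797² + 0.2028² + 0.2535² + 0.0645² + 0.0461² = 0.064262 + 0.032292 + 0.041128 + 0.064262 + 0.004160 + 0.002125 = 0.208229
Σp_2ᵢ² = 0.2830² + 0.0881² + 0.2013² + 0.0063² + 0.2704² + 0.1509² = 0.080089 + 0.007762 + 0.040522 + 0.000040 + 0.073116 + 0.022771 = 0.224300
O = 0.154391 / √(0.208229 × 0.224300) = 0.154391 / 0.2161152 = 0.7144
O = 0.7144 > 0.6 → Yes.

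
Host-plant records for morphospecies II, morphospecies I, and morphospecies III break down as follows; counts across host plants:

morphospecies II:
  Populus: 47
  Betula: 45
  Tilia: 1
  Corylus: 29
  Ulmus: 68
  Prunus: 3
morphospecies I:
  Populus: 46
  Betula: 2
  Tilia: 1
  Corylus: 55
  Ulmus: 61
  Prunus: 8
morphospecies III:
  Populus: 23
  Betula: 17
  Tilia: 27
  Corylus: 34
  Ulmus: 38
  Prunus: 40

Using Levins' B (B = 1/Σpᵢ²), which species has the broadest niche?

morphospecies III

Proportions for morphospecies II (n=193): 47/193=0.2435, 45/193=0.2332, 1/193=0.0052, 29/193=0.1503, 68/193=0.3523, 3/193=0.0155
Proportions for morphospecies I (n=173): 46/173=0.2659, 2/173=0.0116, 1/173=0.0058, 55/173=0.3179, 61/173=0.3526, 8/173=0.0462
Proportions for morphospecies III (n=179): 23/179=0.1285, 17/179=0.0950, 27/179=0.1508, 34/179=0.1899, 38/179=0.2123, 40/179=0.2235
Σp_IIᵢ² = 0.2435² + 0.2332² + 0.0052² + 0.1503² + 0.3523² + 0.0155² = 0.059292 + 0.054382 + 0.000027 + 0.022590 + 0.124115 + 0.000240 = 0.260646
B_II = 1 / 0.260646 = 3.8366
Σp_Iᵢ² = 0.2659² + 0.0116² + 0.0058² + 0.3179² + 0.3526² + 0.0462² = 0.070703 + 0.000135 + 0.000034 + 0.101060 + 0.124327 + 0.002134 = 0.298393
B_I = 1 / 0.298393 = 3.3513
Σp_IIIᵢ² = 0.1285² + 0.0950² + 0.1508² + 0.1899² + 0.2123² + 0.2235² = 0.016512 + 0.009025 + 0.022741 + 0.036062 + 0.045071 + 0.049952 = 0.179363
B_III = 1 / 0.179363 = 5.5753
Highest B → broadest niche (most generalist): morphospecies III (B = 5.58).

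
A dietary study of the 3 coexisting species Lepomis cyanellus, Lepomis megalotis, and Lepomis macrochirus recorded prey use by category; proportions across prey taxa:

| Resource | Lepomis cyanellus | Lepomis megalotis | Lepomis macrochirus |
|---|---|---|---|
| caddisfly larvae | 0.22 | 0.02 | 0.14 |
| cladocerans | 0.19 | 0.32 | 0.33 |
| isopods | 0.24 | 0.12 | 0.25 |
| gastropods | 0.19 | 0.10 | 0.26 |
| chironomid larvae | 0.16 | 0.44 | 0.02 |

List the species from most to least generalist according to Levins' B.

Σp_cyanᵢ² = 0.22² + 0.19² + 0.24² + 0.19² + 0.16² = 0.0484 + 0.0361 + 0.0576 + 0.0361 + 0.0256 = 0.2038
B_cyan = 1 / 0.2038 = 4.9068
Σp_megaᵢ² = 0.02² + 0.32² + 0.12² + 0.10² + 0.44² = 0.0004 + 0.1024 + 0.0144 + 0.0100 + 0.1936 = 0.3208
B_mega = 1 / 0.3208 = 3.1172
Σp_macrᵢ² = 0.14² + 0.33² + 0.25² + 0.26² + 0.02² = 0.0196 + 0.1089 + 0.0625 + 0.0676 + 0.0004 = 0.2590
B_macr = 1 / 0.2590 = 3.8610
Ranking by B (broadest → narrowest): Lepomis cyanellus (4.91) > Lepomis macrochirus (3.86) > Lepomis megalotis (3.12)

Lepomis cyanellus > Lepomis macrochirus > Lepomis megalotis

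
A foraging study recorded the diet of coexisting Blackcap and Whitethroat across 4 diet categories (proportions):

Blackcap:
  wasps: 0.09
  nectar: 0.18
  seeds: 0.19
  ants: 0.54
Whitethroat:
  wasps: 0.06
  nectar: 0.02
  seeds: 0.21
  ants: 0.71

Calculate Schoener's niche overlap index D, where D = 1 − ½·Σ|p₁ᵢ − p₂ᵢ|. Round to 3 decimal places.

Σ|p₁ᵢ − p₂ᵢ| = 0.03 + 0.16 + 0.02 + 0.17 = 0.38
D = 1 − ½ × 0.38 = 1 − 0.190 = 0.81000

0.810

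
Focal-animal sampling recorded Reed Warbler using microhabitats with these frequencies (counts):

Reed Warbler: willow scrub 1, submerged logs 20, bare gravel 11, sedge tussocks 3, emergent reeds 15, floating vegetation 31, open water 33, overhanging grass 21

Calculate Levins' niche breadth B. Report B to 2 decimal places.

Proportions for Reed Warbler (n=135): 1/135=0.0074, 20/135=0.1481, 11/135=0.0815, 3/135=0.0222, 15/135=0.1111, 31/135=0.2296, 33/135=0.2444, 21/135=0.1556
Σpᵢ² = 0.0074² + 0.1481² + 0.0815² + 0.0222² + 0.1111² + 0.2296² + 0.2444² + 0.1556² = 0.000055 + 0.021934 + 0.006642 + 0.000493 + 0.012343 + 0.052716 + 0.059731 + 0.024211 = 0.178125
B = 1 / 0.178125 = 5.6140

5.61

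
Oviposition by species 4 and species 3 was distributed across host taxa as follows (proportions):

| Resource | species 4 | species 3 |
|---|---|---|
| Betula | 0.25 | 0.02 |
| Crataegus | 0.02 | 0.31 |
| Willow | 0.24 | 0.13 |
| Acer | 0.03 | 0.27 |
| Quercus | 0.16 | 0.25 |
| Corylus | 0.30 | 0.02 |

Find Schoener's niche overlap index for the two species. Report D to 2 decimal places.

0.38

Σ|p₁ᵢ − p₂ᵢ| = 0.23 + 0.29 + 0.11 + 0.24 + 0.09 + 0.28 = 1.24
D = 1 − ½ × 1.24 = 1 − 0.620 = 0.3800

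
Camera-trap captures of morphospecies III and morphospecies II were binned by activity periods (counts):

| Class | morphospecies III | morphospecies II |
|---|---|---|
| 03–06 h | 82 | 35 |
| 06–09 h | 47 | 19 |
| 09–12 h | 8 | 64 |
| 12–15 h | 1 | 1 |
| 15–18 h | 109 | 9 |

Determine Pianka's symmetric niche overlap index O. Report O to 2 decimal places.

Proportions for morphospecies III (n=247): 82/247=0.3320, 47/247=0.1903, 8/247=0.0324, 1/247=0.0040, 109/247=0.4413
Proportions for morphospecies II (n=128): 35/128=0.2734, 19/128=0.1484, 64/128=0.5000, 1/128=0.0078, 9/128=0.0703
Σ p₁ᵢp₂ᵢ = 0.090769 + 0.028241 + 0.016200 + 0.000031 + 0.031023 = 0.166264
Σp_1ᵢ² = 0.3320² + 0.1903² + 0.0324² + 0.0040² + 0.4413² = 0.110224 + 0.036214 + 0.001050 + 0.000016 + 0.194746 = 0.342250
Σp_2ᵢ² = 0.2734² + 0.1484² + 0.5000² + 0.0078² + 0.0703² = 0.074748 + 0.022023 + 0.250000 + 0.000061 + 0.004942 = 0.351774
O = 0.166264 / √(0.342250 × 0.351774) = 0.166264 / 0.3469793 = 0.4792

0.48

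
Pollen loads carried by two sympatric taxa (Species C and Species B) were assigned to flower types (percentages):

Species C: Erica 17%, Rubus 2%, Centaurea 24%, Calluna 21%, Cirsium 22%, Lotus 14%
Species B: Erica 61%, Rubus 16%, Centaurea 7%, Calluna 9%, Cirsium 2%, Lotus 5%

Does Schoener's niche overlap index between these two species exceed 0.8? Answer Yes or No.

No

Convert percentages to proportions (divide by 100).
Σ|p₁ᵢ − p₂ᵢ| = 0.44 + 0.14 + 0.17 + 0.12 + 0.20 + 0.09 = 1.16
D = 1 − ½ × 1.16 = 1 − 0.580 = 0.4200
D = 0.4200 < 0.8 → No.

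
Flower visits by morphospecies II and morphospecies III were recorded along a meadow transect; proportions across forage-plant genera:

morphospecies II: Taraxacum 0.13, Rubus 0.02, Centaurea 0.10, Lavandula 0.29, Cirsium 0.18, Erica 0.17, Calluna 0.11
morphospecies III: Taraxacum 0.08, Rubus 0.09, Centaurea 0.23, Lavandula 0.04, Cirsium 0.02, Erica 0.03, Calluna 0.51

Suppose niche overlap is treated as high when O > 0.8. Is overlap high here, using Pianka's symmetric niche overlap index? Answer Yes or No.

Σ p₁ᵢp₂ᵢ = 0.0104 + 0.0018 + 0.0230 + 0.0116 + 0.0036 + 0.0051 + 0.0561 = 0.1116
Σp_1ᵢ² = 0.13² + 0.02² + 0.10² + 0.29² + 0.18² + 0.17² + 0.11² = 0.0169 + 0.0004 + 0.0100 + 0.0841 + 0.0324 + 0.0289 + 0.0121 = 0.1848
Σp_2ᵢ² = 0.08² + 0.09² + 0.23² + 0.04² + 0.02² + 0.03² + 0.51² = 0.0064 + 0.0081 + 0.0529 + 0.0016 + 0.0004 + 0.0009 + 0.2601 = 0.3304
O = 0.1116 / √(0.1848 × 0.3304) = 0.1116 / 0.24710 = 0.4516
O = 0.4516 < 0.8 → No.

No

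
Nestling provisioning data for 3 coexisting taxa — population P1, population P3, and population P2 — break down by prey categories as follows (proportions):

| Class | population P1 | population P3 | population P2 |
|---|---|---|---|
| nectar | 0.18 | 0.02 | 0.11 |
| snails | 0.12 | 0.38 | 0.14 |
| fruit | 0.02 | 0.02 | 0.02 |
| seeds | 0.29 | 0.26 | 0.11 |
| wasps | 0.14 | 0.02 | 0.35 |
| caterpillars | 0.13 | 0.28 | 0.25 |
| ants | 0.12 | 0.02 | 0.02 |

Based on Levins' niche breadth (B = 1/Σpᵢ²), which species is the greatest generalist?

Σp_P1ᵢ² = 0.18² + 0.12² + 0.02² + 0.29² + 0.14² + 0.13² + 0.12² = 0.0324 + 0.0144 + 0.0004 + 0.0841 + 0.0196 + 0.0169 + 0.0144 = 0.1822
B_P1 = 1 / 0.1822 = 5.4885
Σp_P3ᵢ² = 0.02² + 0.38² + 0.02² + 0.26² + 0.02² + 0.28² + 0.02² = 0.0004 + 0.1444 + 0.0004 + 0.0676 + 0.0004 + 0.0784 + 0.0004 = 0.2920
B_P3 = 1 / 0.2920 = 3.4247
Σp_P2ᵢ² = 0.11² + 0.14² + 0.02² + 0.11² + 0.35² + 0.25² + 0.02² = 0.0121 + 0.0196 + 0.0004 + 0.0121 + 0.1225 + 0.0625 + 0.0004 = 0.2296
B_P2 = 1 / 0.2296 = 4.3554
Highest B → broadest niche (most generalist): population P1 (B = 5.49).

population P1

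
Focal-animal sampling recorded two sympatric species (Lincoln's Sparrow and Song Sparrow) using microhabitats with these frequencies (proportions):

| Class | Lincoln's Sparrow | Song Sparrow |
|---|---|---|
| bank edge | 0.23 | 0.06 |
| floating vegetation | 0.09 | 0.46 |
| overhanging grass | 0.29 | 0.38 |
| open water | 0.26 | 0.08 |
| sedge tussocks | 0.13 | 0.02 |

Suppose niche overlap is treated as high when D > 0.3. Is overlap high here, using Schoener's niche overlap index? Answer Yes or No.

Σ|p₁ᵢ − p₂ᵢ| = 0.17 + 0.37 + 0.09 + 0.18 + 0.11 = 0.92
D = 1 − ½ × 0.92 = 1 − 0.460 = 0.5400
D = 0.5400 > 0.3 → Yes.

Yes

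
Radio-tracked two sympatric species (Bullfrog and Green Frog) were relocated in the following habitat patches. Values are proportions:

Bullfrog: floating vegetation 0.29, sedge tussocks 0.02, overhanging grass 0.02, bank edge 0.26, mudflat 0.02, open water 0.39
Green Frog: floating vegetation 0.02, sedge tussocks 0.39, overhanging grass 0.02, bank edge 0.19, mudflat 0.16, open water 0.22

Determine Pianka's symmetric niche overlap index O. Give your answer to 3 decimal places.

0.538

Σ p₁ᵢp₂ᵢ = 0.0058 + 0.0078 + 0.0004 + 0.0494 + 0.0032 + 0.0858 = 0.1524
Σp_1ᵢ² = 0.29² + 0.02² + 0.02² + 0.26² + 0.02² + 0.39² = 0.0841 + 0.0004 + 0.0004 + 0.0676 + 0.0004 + 0.1521 = 0.3050
Σp_2ᵢ² = 0.02² + 0.39² + 0.02² + 0.19² + 0.16² + 0.22² = 0.0004 + 0.1521 + 0.0004 + 0.0361 + 0.0256 + 0.0484 = 0.2630
O = 0.1524 / √(0.3050 × 0.2630) = 0.1524 / 0.283223 = 0.53809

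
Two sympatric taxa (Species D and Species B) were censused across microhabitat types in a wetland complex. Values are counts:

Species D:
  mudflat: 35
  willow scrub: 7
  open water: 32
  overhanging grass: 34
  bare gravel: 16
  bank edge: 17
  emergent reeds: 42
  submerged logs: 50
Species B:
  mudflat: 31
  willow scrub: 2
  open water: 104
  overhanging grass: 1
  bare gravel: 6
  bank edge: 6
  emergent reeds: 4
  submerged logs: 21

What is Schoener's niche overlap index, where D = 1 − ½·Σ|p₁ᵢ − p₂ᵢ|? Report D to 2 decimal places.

0.52

Proportions for Species D (n=233): 35/233=0.1502, 7/233=0.0300, 32/233=0.1373, 34/233=0.1459, 16/233=0.0687, 17/233=0.0730, 42/233=0.1803, 50/233=0.2146
Proportions for Species B (n=175): 31/175=0.1771, 2/175=0.0114, 104/175=0.5943, 1/175=0.0057, 6/175=0.0343, 6/175=0.0343, 4/175=0.0229, 21/175=0.1200
Σ|p₁ᵢ − p₂ᵢ| = 0.0269 + 0.0186 + 0.4570 + 0.1402 + 0.0344 + 0.0387 + 0.1574 + 0.0946 = 0.9678
D = 1 − ½ × 0.9678 = 1 − 0.48390 = 0.51610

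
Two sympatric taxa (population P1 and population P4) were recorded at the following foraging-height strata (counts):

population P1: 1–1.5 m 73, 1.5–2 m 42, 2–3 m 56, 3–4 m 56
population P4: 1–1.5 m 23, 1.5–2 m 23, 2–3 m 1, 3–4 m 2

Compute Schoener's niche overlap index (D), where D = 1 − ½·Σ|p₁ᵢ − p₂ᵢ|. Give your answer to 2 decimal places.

0.57

Proportions for population P1 (n=227): 73/227=0.3216, 42/227=0.1850, 56/227=0.2467, 56/227=0.2467
Proportions for population P4 (n=49): 23/49=0.4694, 23/49=0.4694, 1/49=0.0204, 2/49=0.0408
Σ|p₁ᵢ − p₂ᵢ| = 0.1478 + 0.2844 + 0.2263 + 0.2059 = 0.8644
D = 1 − ½ × 0.8644 = 1 − 0.43220 = 0.56780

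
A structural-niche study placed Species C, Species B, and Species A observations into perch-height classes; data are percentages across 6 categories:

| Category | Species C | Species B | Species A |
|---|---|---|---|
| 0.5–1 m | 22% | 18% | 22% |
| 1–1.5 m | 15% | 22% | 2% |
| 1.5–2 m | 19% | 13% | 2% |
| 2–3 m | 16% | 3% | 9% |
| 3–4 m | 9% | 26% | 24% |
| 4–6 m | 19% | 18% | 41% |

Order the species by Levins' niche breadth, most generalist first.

Species C > Species B > Species A

Convert percentages to proportions (divide by 100).
Σp_Cᵢ² = 0.22² + 0.15² + 0.19² + 0.16² + 0.09² + 0.19² = 0.0484 + 0.0225 + 0.0361 + 0.0256 + 0.0081 + 0.0361 = 0.1768
B_C = 1 / 0.1768 = 5.6561
Σp_Bᵢ² = 0.18² + 0.22² + 0.13² + 0.03² + 0.26² + 0.18² = 0.0324 + 0.0484 + 0.0169 + 0.0009 + 0.0676 + 0.0324 = 0.1986
B_B = 1 / 0.1986 = 5.0352
Σp_Aᵢ² = 0.22² + 0.02² + 0.02² + 0.09² + 0.24² + 0.41² = 0.0484 + 0.0004 + 0.0004 + 0.0081 + 0.0576 + 0.1681 = 0.2830
B_A = 1 / 0.2830 = 3.5336
Ranking by B (broadest → narrowest): Species C (5.66) > Species B (5.04) > Species A (3.53)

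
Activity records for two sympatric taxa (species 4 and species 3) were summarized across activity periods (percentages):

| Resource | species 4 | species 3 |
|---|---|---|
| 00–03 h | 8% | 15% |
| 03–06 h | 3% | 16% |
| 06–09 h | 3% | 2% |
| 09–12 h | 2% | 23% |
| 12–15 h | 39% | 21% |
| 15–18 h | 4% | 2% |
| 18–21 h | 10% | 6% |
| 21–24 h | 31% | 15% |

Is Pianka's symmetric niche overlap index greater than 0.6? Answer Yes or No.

Yes

Convert percentages to proportions (divide by 100).
Σ p₁ᵢp₂ᵢ = 0.0120 + 0.0048 + 0.0006 + 0.0046 + 0.0819 + 0.0008 + 0.0060 + 0.0465 = 0.1572
Σp_1ᵢ² = 0.08² + 0.03² + 0.03² + 0.02² + 0.39² + 0.04² + 0.10² + 0.31² = 0.0064 + 0.0009 + 0.0009 + 0.0004 + 0.1521 + 0.0016 + 0.0100 + 0.0961 = 0.2684
Σp_2ᵢ² = 0.15² + 0.16² + 0.02² + 0.23² + 0.21² + 0.02² + 0.06² + 0.15² = 0.0225 + 0.0256 + 0.0004 + 0.0529 + 0.0441 + 0.0004 + 0.0036 + 0.0225 = 0.1720
O = 0.1572 / √(0.2684 × 0.1720) = 0.1572 / 0.21486 = 0.7316
O = 0.7316 > 0.6 → Yes.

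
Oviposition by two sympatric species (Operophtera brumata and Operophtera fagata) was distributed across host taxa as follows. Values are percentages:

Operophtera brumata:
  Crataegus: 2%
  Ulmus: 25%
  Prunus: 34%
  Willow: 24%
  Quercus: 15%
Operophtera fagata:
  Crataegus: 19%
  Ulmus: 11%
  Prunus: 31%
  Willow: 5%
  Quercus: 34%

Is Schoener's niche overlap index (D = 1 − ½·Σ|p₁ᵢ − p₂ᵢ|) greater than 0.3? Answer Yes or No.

Yes

Convert percentages to proportions (divide by 100).
Σ|p₁ᵢ − p₂ᵢ| = 0.17 + 0.14 + 0.03 + 0.19 + 0.19 = 0.72
D = 1 − ½ × 0.72 = 1 − 0.360 = 0.6400
D = 0.6400 > 0.3 → Yes.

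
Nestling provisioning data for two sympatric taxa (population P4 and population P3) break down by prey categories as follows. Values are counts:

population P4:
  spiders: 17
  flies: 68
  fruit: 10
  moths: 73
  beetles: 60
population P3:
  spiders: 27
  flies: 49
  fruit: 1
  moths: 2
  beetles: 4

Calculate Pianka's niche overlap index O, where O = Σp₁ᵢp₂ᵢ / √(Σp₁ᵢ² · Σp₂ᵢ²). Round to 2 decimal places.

0.63

Proportions for population P4 (n=228): 17/228=0.0746, 68/228=0.2982, 10/228=0.0439, 73/228=0.3202, 60/228=0.2632
Proportions for population P3 (n=83): 27/83=0.3253, 49/83=0.5904, 1/83=0.0120, 2/83=0.0241, 4/83=0.0482
Σ p₁ᵢp₂ᵢ = 0.024267 + 0.176057 + 0.000527 + 0.007717 + 0.012686 = 0.221254
Σp_1ᵢ² = 0.0746² + 0.2982² + 0.0439² + 0.3202² + 0.2632² = 0.005565 + 0.088923 + 0.001927 + 0.102528 + 0.069274 = 0.268217
Σp_2ᵢ² = 0.3253² + 0.5904² + 0.0120² + 0.0241² + 0.0482² = 0.105820 + 0.348572 + 0.000144 + 0.000581 + 0.002323 = 0.457440
O = 0.221254 / √(0.268217 × 0.457440) = 0.221254 / 0.3502759 = 0.6317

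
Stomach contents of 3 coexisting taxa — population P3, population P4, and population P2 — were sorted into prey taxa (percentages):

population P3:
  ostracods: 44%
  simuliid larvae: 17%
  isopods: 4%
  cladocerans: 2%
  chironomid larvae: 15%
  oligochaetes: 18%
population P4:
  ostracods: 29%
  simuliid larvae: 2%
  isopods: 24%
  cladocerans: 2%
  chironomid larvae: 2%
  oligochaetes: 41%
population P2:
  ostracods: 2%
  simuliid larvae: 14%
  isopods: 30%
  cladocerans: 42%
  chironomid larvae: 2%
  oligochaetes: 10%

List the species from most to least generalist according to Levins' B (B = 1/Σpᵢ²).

population P3 > population P2 > population P4

Convert percentages to proportions (divide by 100).
Σp_P3ᵢ² = 0.44² + 0.17² + 0.04² + 0.02² + 0.15² + 0.18² = 0.1936 + 0.0289 + 0.0016 + 0.0004 + 0.0225 + 0.0324 = 0.2794
B_P3 = 1 / 0.2794 = 3.5791
Σp_P4ᵢ² = 0.29² + 0.02² + 0.24² + 0.02² + 0.02² + 0.41² = 0.0841 + 0.0004 + 0.0576 + 0.0004 + 0.0004 + 0.1681 = 0.3110
B_P4 = 1 / 0.3110 = 3.2154
Σp_P2ᵢ² = 0.02² + 0.14² + 0.30² + 0.42² + 0.02² + 0.10² = 0.0004 + 0.0196 + 0.0900 + 0.1764 + 0.0004 + 0.0100 = 0.2968
B_P2 = 1 / 0.2968 = 3.3693
Ranking by B (broadest → narrowest): population P3 (3.58) > population P2 (3.37) > population P4 (3.22)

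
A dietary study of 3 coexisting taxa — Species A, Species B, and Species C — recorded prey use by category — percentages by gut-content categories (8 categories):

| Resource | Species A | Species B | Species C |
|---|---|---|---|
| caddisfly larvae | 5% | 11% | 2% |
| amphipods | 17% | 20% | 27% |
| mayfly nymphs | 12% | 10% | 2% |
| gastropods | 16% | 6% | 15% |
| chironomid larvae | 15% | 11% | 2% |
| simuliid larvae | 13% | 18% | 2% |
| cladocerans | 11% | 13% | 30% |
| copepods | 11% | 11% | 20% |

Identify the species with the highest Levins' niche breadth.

Species A

Convert percentages to proportions (divide by 100).
Σp_Aᵢ² = 0.05² + 0.17² + 0.12² + 0.16² + 0.15² + 0.13² + 0.11² + 0.11² = 0.0025 + 0.0289 + 0.0144 + 0.0256 + 0.0225 + 0.0169 + 0.0121 + 0.0121 = 0.1350
B_A = 1 / 0.1350 = 7.4074
Σp_Bᵢ² = 0.11² + 0.20² + 0.10² + 0.06² + 0.11² + 0.18² + 0.13² + 0.11² = 0.0121 + 0.0400 + 0.0100 + 0.0036 + 0.0121 + 0.0324 + 0.0169 + 0.0121 = 0.1392
B_B = 1 / 0.1392 = 7.1839
Σp_Cᵢ² = 0.02² + 0.27² + 0.02² + 0.15² + 0.02² + 0.02² + 0.30² + 0.20² = 0.0004 + 0.0729 + 0.0004 + 0.0225 + 0.0004 + 0.0004 + 0.0900 + 0.0400 = 0.2270
B_C = 1 / 0.2270 = 4.4053
Highest B → broadest niche (most generalist): Species A (B = 7.41).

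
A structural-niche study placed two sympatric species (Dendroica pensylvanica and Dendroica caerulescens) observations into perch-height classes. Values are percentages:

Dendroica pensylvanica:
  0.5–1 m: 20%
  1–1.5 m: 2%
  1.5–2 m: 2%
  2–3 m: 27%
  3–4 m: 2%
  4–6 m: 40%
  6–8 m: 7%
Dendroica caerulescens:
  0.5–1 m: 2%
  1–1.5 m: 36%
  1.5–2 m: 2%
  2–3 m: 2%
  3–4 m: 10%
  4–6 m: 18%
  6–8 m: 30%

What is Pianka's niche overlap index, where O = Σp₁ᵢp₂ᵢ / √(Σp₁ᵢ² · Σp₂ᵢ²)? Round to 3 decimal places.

0.413

Convert percentages to proportions (divide by 100).
Σ p₁ᵢp₂ᵢ = 0.0040 + 0.0072 + 0.0004 + 0.0054 + 0.0020 + 0.0720 + 0.0210 = 0.1120
Σp_1ᵢ² = 0.20² + 0.02² + 0.02² + 0.27² + 0.02² + 0.40² + 0.07² = 0.0400 + 0.0004 + 0.0004 + 0.0729 + 0.0004 + 0.1600 + 0.0049 = 0.2790
Σp_2ᵢ² = 0.02² + 0.36² + 0.02² + 0.02² + 0.10² + 0.18² + 0.30² = 0.0004 + 0.1296 + 0.0004 + 0.0004 + 0.0100 + 0.0324 + 0.0900 = 0.2632
O = 0.1120 / √(0.2790 × 0.2632) = 0.1120 / 0.270985 = 0.41331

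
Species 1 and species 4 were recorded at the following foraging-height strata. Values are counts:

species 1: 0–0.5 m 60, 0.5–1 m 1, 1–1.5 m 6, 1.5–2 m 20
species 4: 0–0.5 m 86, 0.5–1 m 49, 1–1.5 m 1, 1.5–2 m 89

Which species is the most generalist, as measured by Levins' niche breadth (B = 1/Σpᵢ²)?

species 4

Proportions for species 1 (n=87): 60/87=0.6897, 1/87=0.0115, 6/87=0.0690, 20/87=0.2299
Proportions for species 4 (n=225): 86/225=0.3822, 49/225=0.2178, 1/225=0.0044, 89/225=0.3956
Σp_1ᵢ² = 0.6897² + 0.0115² + 0.0690² + 0.2299² = 0.475686 + 0.000132 + 0.004761 + 0.052854 = 0.533433
B_1 = 1 / 0.533433 = 1.8746
Σp_4ᵢ² = 0.3822² + 0.2178² + 0.0044² + 0.3956² = 0.146077 + 0.047437 + 0.000019 + 0.156499 = 0.350032
B_4 = 1 / 0.350032 = 2.8569
Highest B → broadest niche (most generalist): species 4 (B = 2.86).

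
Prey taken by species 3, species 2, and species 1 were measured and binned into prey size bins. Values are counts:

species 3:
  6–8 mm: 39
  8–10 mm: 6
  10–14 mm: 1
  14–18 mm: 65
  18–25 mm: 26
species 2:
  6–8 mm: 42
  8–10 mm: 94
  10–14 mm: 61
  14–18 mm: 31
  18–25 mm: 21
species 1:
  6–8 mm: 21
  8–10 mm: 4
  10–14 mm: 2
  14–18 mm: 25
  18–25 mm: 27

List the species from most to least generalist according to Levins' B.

Proportions for species 3 (n=137): 39/137=0.2847, 6/137=0.0438, 1/137=0.0073, 65/137=0.4745, 26/137=0.1898
Proportions for species 2 (n=249): 42/249=0.1687, 94/249=0.3775, 61/249=0.2450, 31/249=0.1245, 21/249=0.0843
Proportions for species 1 (n=79): 21/79=0.2658, 4/79=0.0506, 2/79=0.0253, 25/79=0.3165, 27/79=0.3418
Σp_3ᵢ² = 0.2847² + 0.0438² + 0.0073² + 0.4745² + 0.1898² = 0.081054 + 0.001918 + 0.000053 + 0.225150 + 0.036024 = 0.344199
B_3 = 1 / 0.344199 = 2.9053
Σp_2ᵢ² = 0.1687² + 0.3775² + 0.2450² + 0.1245² + 0.0843² = 0.028460 + 0.142506 + 0.060025 + 0.015500 + 0.007106 = 0.253597
B_2 = 1 / 0.253597 = 3.9433
Σp_1ᵢ² = 0.2658² + 0.0506² + 0.0253² + 0.3165² + 0.3418² = 0.070650 + 0.002560 + 0.000640 + 0.100172 + 0.116827 = 0.290849
B_1 = 1 / 0.290849 = 3.4382
Ranking by B (broadest → narrowest): species 2 (3.94) > species 1 (3.44) > species 3 (2.91)

species 2 > species 1 > species 3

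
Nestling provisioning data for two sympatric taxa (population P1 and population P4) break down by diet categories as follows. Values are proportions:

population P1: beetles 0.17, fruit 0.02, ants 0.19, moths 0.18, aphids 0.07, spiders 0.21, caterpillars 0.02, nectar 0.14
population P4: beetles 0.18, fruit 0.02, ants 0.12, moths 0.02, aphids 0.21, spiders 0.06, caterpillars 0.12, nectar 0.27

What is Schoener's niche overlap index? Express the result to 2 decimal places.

Σ|p₁ᵢ − p₂ᵢ| = 0.01 + 0.00 + 0.07 + 0.16 + 0.14 + 0.15 + 0.10 + 0.13 = 0.76
D = 1 − ½ × 0.76 = 1 − 0.380 = 0.6200

0.62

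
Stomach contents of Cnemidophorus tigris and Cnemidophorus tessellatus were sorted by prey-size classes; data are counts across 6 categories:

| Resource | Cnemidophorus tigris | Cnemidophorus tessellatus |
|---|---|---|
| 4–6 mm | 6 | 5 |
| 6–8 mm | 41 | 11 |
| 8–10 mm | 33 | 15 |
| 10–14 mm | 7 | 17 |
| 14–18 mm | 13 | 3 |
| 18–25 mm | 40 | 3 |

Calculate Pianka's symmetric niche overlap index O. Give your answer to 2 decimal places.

0.71

Proportions for Cnemidophorus tigris (n=140): 6/140=0.0429, 41/140=0.2929, 33/140=0.2357, 7/140=0.0500, 13/140=0.0929, 40/140=0.2857
Proportions for Cnemidophorus tessellatus (n=54): 5/54=0.0926, 11/54=0.2037, 15/54=0.2778, 17/54=0.3148, 3/54=0.0556, 3/54=0.0556
Σ p₁ᵢp₂ᵢ = 0.003973 + 0.059664 + 0.065477 + 0.015740 + 0.005165 + 0.015885 = 0.165904
Σp_1ᵢ² = 0.0429² + 0.2929² + 0.2357² + 0.0500² + 0.0929² + 0.2857² = 0.001840 + 0.085790 + 0.055554 + 0.002500 + 0.008630 + 0.081624 = 0.235938
Σp_2ᵢ² = 0.0926² + 0.2037² + 0.2778² + 0.3148² + 0.0556² + 0.0556² = 0.008575 + 0.041494 + 0.077173 + 0.099099 + 0.003091 + 0.003091 = 0.232523
O = 0.165904 / √(0.235938 × 0.232523) = 0.165904 / 0.2342243 = 0.7083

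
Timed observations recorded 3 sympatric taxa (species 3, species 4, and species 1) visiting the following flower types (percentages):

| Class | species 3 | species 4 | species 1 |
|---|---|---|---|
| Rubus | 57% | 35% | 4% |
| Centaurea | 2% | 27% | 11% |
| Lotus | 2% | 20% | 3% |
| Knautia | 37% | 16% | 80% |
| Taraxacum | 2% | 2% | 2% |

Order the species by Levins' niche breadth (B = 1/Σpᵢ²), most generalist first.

species 4 > species 3 > species 1

Convert percentages to proportions (divide by 100).
Σp_3ᵢ² = 0.57² + 0.02² + 0.02² + 0.37² + 0.02² = 0.3249 + 0.0004 + 0.0004 + 0.1369 + 0.0004 = 0.4630
B_3 = 1 / 0.4630 = 2.1598
Σp_4ᵢ² = 0.35² + 0.27² + 0.20² + 0.16² + 0.02² = 0.1225 + 0.0729 + 0.0400 + 0.0256 + 0.0004 = 0.2614
B_4 = 1 / 0.2614 = 3.8256
Σp_1ᵢ² = 0.04² + 0.11² + 0.03² + 0.80² + 0.02² = 0.0016 + 0.0121 + 0.0009 + 0.6400 + 0.0004 = 0.6550
B_1 = 1 / 0.6550 = 1.5267
Ranking by B (broadest → narrowest): species 4 (3.83) > species 3 (2.16) > species 1 (1.53)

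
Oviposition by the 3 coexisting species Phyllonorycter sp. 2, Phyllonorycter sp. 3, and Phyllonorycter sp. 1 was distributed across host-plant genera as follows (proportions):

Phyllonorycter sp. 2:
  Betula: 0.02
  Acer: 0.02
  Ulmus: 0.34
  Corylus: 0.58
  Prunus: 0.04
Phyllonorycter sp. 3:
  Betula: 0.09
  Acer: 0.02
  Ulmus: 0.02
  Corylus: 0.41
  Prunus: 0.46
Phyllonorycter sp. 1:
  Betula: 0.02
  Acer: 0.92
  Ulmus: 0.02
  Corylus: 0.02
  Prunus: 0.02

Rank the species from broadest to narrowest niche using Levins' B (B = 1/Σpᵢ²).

Phyllonorycter sp. 3 > Phyllonorycter sp. 2 > Phyllonorycter sp. 1

Σp_2ᵢ² = 0.02² + 0.02² + 0.34² + 0.58² + 0.04² = 0.0004 + 0.0004 + 0.1156 + 0.3364 + 0.0016 = 0.4544
B_2 = 1 / 0.4544 = 2.2007
Σp_3ᵢ² = 0.09² + 0.02² + 0.02² + 0.41² + 0.46² = 0.0081 + 0.0004 + 0.0004 + 0.1681 + 0.2116 = 0.3886
B_3 = 1 / 0.3886 = 2.5733
Σp_1ᵢ² = 0.02² + 0.92² + 0.02² + 0.02² + 0.02² = 0.0004 + 0.8464 + 0.0004 + 0.0004 + 0.0004 = 0.8480
B_1 = 1 / 0.8480 = 1.1792
Ranking by B (broadest → narrowest): Phyllonorycter sp. 3 (2.57) > Phyllonorycter sp. 2 (2.20) > Phyllonorycter sp. 1 (1.18)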